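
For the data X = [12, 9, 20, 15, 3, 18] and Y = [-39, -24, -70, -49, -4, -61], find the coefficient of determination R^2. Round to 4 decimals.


Fit the OLS line: b0 = 8.8383, b1 = -3.8965.
SSres = 8.7459.
SStot = 2966.8333.
R^2 = 1 - 8.7459/2966.8333 = 0.9971.

0.9971


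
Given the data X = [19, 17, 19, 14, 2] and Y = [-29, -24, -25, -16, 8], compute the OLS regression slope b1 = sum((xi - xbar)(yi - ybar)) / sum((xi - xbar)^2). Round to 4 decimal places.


First compute the means: xbar = 14.2000, ybar = -17.2000.
Then S_xx = sum((xi - xbar)^2) = 202.8000.
S_xy = sum((xi - xbar)(yi - ybar)) = -420.8000.
b1 = S_xy / S_xx = -420.8000 / 202.8000 = -2.0750.

-2.0750


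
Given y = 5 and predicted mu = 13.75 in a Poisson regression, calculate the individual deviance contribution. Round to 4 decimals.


Compute y*ln(y/mu) = 5*ln(5/13.75) = 5*-1.011601 = -5.058005.
y - mu = -8.75.
D = 2*(-5.058005 - (-8.75)) = 7.383990, which rounds to 7.3840.

7.3840


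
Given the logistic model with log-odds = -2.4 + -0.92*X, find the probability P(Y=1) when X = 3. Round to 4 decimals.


Compute z = -2.4 + (-0.92)(3) = -5.1600.
exp(-z) = 174.1645.
P = 1/(1 + 174.1645) = 0.0057.

0.0057


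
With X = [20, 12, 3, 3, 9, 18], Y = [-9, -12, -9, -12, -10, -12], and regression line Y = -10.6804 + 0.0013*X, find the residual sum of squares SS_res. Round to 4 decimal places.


Compute predicted values, then residuals = yi - yhat_i.
Residuals: [1.6544, -1.3352, 1.6765, -1.3235, 0.6687, -1.3430].
SSres = sum(residual^2) = 11.3329.

11.3329


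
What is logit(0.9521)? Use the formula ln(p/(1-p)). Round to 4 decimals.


The odds are p/(1-p) = 0.9521 / 0.0479 = 19.8768.
logit(p) = ln(19.8768) = 2.9896.

2.9896


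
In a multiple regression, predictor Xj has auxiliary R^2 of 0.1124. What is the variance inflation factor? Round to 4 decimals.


VIF = 1 / (1 - 0.1124).
= 1 / 0.8876 = 1.1266.

1.1266


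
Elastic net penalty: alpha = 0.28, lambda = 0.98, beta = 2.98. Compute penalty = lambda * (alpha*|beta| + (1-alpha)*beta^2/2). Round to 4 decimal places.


alpha * |beta| = 0.28 * 2.98 = 0.8344.
(1-alpha) * beta^2/2 = 0.72 * 8.8804/2 = 3.1969.
Total = 0.98 * (0.8344 + 3.1969) = 3.9507.

3.9507


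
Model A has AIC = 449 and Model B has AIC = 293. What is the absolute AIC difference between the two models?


Compute |449 - 293| = 156.
Model B has the smaller AIC.

156


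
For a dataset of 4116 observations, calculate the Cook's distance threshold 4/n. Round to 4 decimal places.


The threshold is 4/n.
4/4116 = 0.0010.

0.0010


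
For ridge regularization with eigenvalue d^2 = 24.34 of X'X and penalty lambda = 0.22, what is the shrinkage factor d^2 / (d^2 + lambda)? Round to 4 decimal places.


Compute the denominator: 24.34 + 0.22 = 24.5600.
Shrinkage factor = 24.34 / 24.5600 = 0.9910.

0.9910


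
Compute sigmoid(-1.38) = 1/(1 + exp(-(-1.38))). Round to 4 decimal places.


Compute exp(1.3800) = 3.9749.
Sigmoid = 1 / (1 + 3.9749) = 1 / 4.9749 = 0.2010.

0.2010


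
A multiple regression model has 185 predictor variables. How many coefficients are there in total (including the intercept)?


Total coefficients = number of predictors + 1 (for the intercept).
= 185 + 1 = 186.

186


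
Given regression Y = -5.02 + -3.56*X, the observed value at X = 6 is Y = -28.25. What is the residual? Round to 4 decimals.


Fitted value at X = 6 is yhat = -5.02 + -3.56*6 = -26.3800.
Residual = -28.25 - -26.3800 = -1.8700.

-1.8700


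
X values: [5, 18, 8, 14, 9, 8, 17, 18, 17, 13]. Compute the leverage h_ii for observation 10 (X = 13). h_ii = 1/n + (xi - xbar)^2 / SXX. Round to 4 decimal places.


n = 10, xbar = 12.7000.
SXX = sum((xi - xbar)^2) = 212.1000.
h = 1/10 + (13 - 12.7000)^2 / 212.1000 = 0.1004.

0.1004


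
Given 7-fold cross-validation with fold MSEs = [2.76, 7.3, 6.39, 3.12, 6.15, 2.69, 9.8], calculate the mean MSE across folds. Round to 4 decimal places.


Add all fold MSEs: 38.2100.
Divide by k = 7: 38.2100/7 = 5.4586.

5.4586


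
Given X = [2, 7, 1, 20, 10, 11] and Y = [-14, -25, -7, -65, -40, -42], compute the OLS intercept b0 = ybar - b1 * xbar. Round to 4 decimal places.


First find the slope: b1 = -3.0290.
Means: xbar = 8.5000, ybar = -32.1667.
b0 = ybar - b1 * xbar = -32.1667 - -3.0290 * 8.5000 = -6.4203.

-6.4203


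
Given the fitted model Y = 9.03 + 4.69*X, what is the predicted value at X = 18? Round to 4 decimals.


Substitute X = 18 into the equation:
Y = 9.03 + 4.69 * 18 = 9.03 + 84.4200 = 93.4500.

93.4500


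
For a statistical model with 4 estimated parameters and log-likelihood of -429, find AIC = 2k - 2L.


AIC = 2*4 - 2*(-429).
= 8 + 858 = 866.

866


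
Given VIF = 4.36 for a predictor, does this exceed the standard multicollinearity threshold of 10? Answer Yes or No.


Compare VIF = 4.36 to the threshold of 10.
4.36 < 10, so the answer is No.

No


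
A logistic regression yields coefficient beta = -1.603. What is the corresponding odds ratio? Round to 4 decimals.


exp(-1.603) = 0.2013.
So the odds ratio is 0.2013.

0.2013


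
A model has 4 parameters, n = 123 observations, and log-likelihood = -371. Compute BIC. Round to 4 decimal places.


k * ln(n) = 4 * ln(123) = 4 * 4.812184 = 19.248736.
-2 * loglik = -2 * (-371) = 742.
BIC = 19.248736 + 742 = 761.248736, which rounds to 761.2487.

761.2487


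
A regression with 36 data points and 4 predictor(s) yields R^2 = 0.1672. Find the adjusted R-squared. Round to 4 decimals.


Adjusted R^2 = 1 - (1 - R^2) * (n-1)/(n-p-1).
(1 - R^2) = 0.8328.
(n-1)/(n-p-1) = 35/31.
(1 - R^2) * (n-1) = 0.8328 * 35 = 29.1480.
Divide by (n-p-1): 29.1480 / 31 = 0.9403.
Adj R^2 = 1 - 0.9403 = 0.0597.

0.0597


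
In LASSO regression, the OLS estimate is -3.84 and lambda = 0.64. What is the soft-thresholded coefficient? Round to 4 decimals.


|beta_OLS| = 3.84.
lambda = 0.64.
Since |beta| > lambda, coefficient = sign(beta)*(|beta| - lambda) = -3.2000.
Result = -3.2000.

-3.2000


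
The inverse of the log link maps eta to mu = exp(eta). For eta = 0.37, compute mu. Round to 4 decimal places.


mu = exp(eta) = exp(0.37).
= 1.4477.

1.4477


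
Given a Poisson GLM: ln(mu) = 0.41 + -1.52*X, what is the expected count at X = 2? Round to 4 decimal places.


Linear predictor: eta = 0.41 + (-1.52)(2) = -2.6300.
Expected count: mu = exp(-2.6300) = 0.0721.

0.0721


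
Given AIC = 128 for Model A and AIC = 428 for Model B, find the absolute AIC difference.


Compute |128 - 428| = 300.
Model A has the smaller AIC.

300


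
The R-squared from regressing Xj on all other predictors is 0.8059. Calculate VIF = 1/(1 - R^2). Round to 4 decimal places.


Using VIF = 1/(1 - R^2_j):
1 - 0.8059 = 0.1941.
VIF = 5.1520.

5.1520


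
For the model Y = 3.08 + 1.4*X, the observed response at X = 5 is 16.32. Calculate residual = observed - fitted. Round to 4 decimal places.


Compute yhat = 3.08 + (1.4)(5) = 10.0800.
Residual = actual - predicted = 16.32 - 10.0800 = 6.2400.

6.2400


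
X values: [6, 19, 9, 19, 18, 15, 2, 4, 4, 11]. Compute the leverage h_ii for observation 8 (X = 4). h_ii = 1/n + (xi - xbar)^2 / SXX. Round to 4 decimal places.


Mean of X: xbar = 10.7000.
SXX = 400.1000.
For X = 4: h = 1/10 + (4 - 10.7000)^2/400.1000 = 0.2122.

0.2122


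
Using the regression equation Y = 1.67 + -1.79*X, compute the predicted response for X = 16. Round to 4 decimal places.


Predicted value:
Y = 1.67 + (-1.79)(16) = 1.67 + -28.6400 = -26.9700.

-26.9700


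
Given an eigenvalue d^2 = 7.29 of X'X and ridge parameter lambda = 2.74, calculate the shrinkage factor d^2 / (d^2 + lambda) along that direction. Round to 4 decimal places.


Compute the denominator: 7.29 + 2.74 = 10.0300.
Shrinkage factor = 7.29 / 10.0300 = 0.7268.

0.7268


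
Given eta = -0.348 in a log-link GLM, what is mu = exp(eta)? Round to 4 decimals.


The inverse log link gives:
mu = exp(-0.348) = 0.7061.

0.7061


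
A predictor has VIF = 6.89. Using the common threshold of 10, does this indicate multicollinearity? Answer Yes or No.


Check: VIF = 6.89 vs threshold = 10.
Since 6.89 < 10, the answer is No.

No


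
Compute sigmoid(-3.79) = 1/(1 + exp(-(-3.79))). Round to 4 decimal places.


First, exp(3.7900) = 44.2564.
Then sigma(z) = 1/(1 + 44.2564) = 0.0221.

0.0221


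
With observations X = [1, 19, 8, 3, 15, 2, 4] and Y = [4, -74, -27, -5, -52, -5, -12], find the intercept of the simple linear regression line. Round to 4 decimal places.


Compute b1 = -4.0880 from the OLS formula.
With xbar = 7.4286 and ybar = -24.4286, the intercept is:
b0 = -24.4286 - -4.0880 * 7.4286 = 5.9397.

5.9397


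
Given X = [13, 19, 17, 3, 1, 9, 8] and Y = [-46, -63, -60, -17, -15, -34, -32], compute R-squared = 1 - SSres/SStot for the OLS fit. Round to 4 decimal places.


After computing the OLS fit (b0=-9.9312, b1=-2.8212):
SSres = 14.0944, SStot = 2194.8571.
R^2 = 1 - 14.0944/2194.8571 = 0.9936.

0.9936


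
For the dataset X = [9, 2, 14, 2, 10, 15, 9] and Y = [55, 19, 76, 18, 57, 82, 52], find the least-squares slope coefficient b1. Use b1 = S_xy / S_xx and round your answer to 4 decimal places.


Calculate xbar = 8.7143, ybar = 51.2857.
S_xx = 159.4286, S_xy = 772.5714.
Using b1 = S_xy / S_xx = 772.5714 / 159.4286, we get b1 = 4.8459.

4.8459


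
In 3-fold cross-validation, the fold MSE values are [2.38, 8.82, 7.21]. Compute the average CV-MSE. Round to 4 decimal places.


Sum of fold MSEs = 18.4100.
Average = 18.4100 / 3 = 6.1367.

6.1367


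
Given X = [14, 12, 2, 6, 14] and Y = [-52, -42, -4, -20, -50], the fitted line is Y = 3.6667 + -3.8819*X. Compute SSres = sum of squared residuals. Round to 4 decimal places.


For each point, residual = actual - predicted.
Residuals: [-1.3201, 0.9161, 0.0971, -0.3753, 0.6799].
Sum of squared residuals = 3.1944.

3.1944


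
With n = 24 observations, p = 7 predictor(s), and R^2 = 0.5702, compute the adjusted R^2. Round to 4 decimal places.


Plug in: Adj R^2 = 1 - (1 - 0.5702) * 23/16.
= 1 - 0.4298 * 23/16
= 1 - 9.8854 / 16
= 1 - 0.6178 = 0.3822.

0.3822


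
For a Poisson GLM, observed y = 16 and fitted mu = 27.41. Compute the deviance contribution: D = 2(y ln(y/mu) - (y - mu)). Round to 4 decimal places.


First: ln(16/27.41) = -0.538319.
Then: 16 * -0.538319 = -8.613104.
y - mu = 16 - 27.41 = -11.41.
D = 2(-8.613104 - -11.41) = 5.593792, which rounds to 5.5938.

5.5938


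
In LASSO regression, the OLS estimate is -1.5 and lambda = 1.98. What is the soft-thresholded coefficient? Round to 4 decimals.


Check: |-1.5| = 1.5 vs lambda = 1.98.
Since |beta| <= lambda, the coefficient is set to 0.
Soft-thresholded coefficient = 0.0000.

0.0000


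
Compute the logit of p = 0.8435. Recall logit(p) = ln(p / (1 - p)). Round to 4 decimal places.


Compute the odds: 0.8435/0.1565 = 5.3898.
Take the natural log: ln(5.3898) = 1.6845.

1.6845


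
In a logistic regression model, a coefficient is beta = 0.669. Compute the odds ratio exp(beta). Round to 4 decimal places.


Odds ratio = exp(beta) = exp(0.669).
= 1.9523.

1.9523


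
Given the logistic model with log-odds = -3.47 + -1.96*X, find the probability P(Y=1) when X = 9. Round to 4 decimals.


Compute z = -3.47 + (-1.96)(9) = -21.1100.
exp(-z) = 1472165083.3797.
P = 1/(1 + 1472165083.3797) = 0.0000.

0.0000


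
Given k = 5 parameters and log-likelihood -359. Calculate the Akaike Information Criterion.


AIC = 2k - 2*loglik = 2(5) - 2(-359).
= 10 + 718 = 728.

728


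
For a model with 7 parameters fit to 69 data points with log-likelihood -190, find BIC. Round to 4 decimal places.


Compute k*ln(n) = 7*ln(69) = 7*4.234107 = 29.638749.
Then -2*loglik = 380.
BIC = 29.638749 + 380 = 409.638749, which rounds to 409.6387.

409.6387


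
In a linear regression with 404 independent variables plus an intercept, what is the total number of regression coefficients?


Including the intercept, the model has 404 predictor coefficients + 1 intercept.
Total = 405.

405


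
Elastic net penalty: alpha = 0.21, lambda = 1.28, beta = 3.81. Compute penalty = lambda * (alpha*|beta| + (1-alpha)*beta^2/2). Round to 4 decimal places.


L1 component = 0.21 * |3.81| = 0.8001.
L2 component = 0.79 * 3.81^2 / 2 = 5.7339.
Penalty = 1.28 * (0.8001 + 5.7339) = 1.28 * 6.5340 = 8.3635.

8.3635


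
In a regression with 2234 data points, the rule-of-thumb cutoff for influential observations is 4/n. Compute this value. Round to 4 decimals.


The threshold is 4/n.
4/2234 = 0.0018.

0.0018


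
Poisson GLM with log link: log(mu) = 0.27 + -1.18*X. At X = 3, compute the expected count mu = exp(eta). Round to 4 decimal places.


Compute eta = 0.27 + -1.18 * 3 = -3.2700.
Apply inverse link: mu = e^-3.2700 = 0.0380.

0.0380


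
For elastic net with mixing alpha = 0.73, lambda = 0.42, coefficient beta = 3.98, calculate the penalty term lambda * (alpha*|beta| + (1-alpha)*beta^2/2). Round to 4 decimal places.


L1 component = 0.73 * |3.98| = 2.9054.
L2 component = 0.27 * 3.98^2 / 2 = 2.1385.
Penalty = 0.42 * (2.9054 + 2.1385) = 0.42 * 5.0439 = 2.1184.

2.1184


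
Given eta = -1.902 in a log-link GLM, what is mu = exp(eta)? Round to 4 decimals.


The inverse log link gives:
mu = exp(-1.902) = 0.1493.

0.1493


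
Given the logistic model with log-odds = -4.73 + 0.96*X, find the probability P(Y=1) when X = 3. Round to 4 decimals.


z = -4.73 + 0.96 * 3 = -1.8500.
Sigmoid: P = 1 / (1 + exp(1.8500)) = 0.1359.

0.1359


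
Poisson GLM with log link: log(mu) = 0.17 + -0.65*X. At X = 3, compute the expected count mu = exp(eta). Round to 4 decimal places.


Compute eta = 0.17 + -0.65 * 3 = -1.7800.
Apply inverse link: mu = e^-1.7800 = 0.1686.

0.1686


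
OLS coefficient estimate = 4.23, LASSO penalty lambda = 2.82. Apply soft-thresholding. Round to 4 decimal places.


|beta_OLS| = 4.23.
lambda = 2.82.
Since |beta| > lambda, coefficient = sign(beta)*(|beta| - lambda) = 1.4100.
Result = 1.4100.

1.4100


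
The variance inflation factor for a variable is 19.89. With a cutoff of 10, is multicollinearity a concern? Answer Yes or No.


Check: VIF = 19.89 vs threshold = 10.
Since 19.89 >= 10, the answer is Yes.

Yes


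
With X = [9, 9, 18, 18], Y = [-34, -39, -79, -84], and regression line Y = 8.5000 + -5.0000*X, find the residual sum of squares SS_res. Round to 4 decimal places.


Predicted values from Y = 8.5000 + -5.0000*X.
Residuals: [2.5000, -2.5000, 2.5000, -2.5000].
SSres = 25.0000.

25.0000


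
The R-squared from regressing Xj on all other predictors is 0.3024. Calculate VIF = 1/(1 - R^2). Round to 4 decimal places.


VIF = 1 / (1 - 0.3024).
= 1 / 0.6976 = 1.4335.

1.4335


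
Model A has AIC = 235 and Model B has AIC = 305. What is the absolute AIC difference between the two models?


Absolute difference = |235 - 305| = 70.
The model with lower AIC (A) is preferred.

70


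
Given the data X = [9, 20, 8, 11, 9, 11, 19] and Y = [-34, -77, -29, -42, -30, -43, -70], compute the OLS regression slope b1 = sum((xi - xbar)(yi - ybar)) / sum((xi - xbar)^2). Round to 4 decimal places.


Calculate xbar = 12.4286, ybar = -46.4286.
S_xx = 147.7143, S_xy = -573.7143.
Using b1 = S_xy / S_xx = -573.7143 / 147.7143, we get b1 = -3.8839.

-3.8839


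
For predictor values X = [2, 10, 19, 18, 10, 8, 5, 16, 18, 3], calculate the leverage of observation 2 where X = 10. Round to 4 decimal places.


n = 10, xbar = 10.9000.
SXX = sum((xi - xbar)^2) = 378.9000.
h = 1/10 + (10 - 10.9000)^2 / 378.9000 = 0.1021.

0.1021


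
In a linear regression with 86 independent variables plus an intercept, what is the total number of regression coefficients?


Including the intercept, the model has 86 predictor coefficients + 1 intercept.
Total = 87.

87


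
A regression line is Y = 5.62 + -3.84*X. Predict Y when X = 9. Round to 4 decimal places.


Plug X = 9 into Y = 5.62 + -3.84*X:
Y = 5.62 + -34.5600 = -28.9400.

-28.9400


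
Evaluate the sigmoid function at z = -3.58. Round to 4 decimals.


First, exp(3.5800) = 35.8735.
Then sigma(z) = 1/(1 + 35.8735) = 0.0271.

0.0271


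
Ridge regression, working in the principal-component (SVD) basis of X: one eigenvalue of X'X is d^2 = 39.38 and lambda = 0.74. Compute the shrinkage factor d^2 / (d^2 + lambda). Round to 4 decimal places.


d^2 + lambda = 39.38 + 0.74 = 40.1200.
Shrinkage factor = 39.38/40.1200 = 0.9816.

0.9816


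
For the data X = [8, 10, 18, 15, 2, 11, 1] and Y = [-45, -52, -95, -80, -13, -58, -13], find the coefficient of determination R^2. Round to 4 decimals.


The fitted line is Y = -5.0540 + -4.9326*X.
SSres = 22.6462, SStot = 5750.8571.
R^2 = 1 - SSres/SStot = 0.9961.

0.9961


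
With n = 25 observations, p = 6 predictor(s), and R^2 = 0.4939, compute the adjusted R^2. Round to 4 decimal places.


Plug in: Adj R^2 = 1 - (1 - 0.4939) * 24/18.
= 1 - 0.5061 * 24/18
= 1 - 12.1464 / 18
= 1 - 0.6748 = 0.3252.

0.3252


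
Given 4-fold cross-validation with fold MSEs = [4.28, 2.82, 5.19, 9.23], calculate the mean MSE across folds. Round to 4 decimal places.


Sum of fold MSEs = 21.5200.
Average = 21.5200 / 4 = 5.3800.

5.3800


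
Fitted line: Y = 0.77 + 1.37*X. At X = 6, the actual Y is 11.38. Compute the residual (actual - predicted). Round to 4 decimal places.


Compute yhat = 0.77 + (1.37)(6) = 8.9900.
Residual = actual - predicted = 11.38 - 8.9900 = 2.3900.

2.3900


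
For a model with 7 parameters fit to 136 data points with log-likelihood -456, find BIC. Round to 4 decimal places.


k * ln(n) = 7 * ln(136) = 7 * 4.912655 = 34.388585.
-2 * loglik = -2 * (-456) = 912.
BIC = 34.388585 + 912 = 946.388585, which rounds to 946.3886.

946.3886


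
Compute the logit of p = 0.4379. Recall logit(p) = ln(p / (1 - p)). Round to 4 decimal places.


Compute the odds: 0.4379/0.5621 = 0.7790.
Take the natural log: ln(0.7790) = -0.2497.

-0.2497


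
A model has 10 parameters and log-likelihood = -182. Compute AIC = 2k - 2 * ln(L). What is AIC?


Compute:
2k = 2*10 = 20.
-2*loglik = -2*(-182) = 364.
AIC = 20 + 364 = 384.

384


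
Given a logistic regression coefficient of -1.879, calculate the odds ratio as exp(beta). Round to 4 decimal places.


exp(-1.879) = 0.1527.
So the odds ratio is 0.1527.

0.1527


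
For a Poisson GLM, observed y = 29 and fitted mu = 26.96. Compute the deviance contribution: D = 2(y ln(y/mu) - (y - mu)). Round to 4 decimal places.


Compute y*ln(y/mu) = 29*ln(29/26.96) = 29*0.072942 = 2.115318.
y - mu = 2.04.
D = 2*(2.115318 - (2.04)) = 0.150636, which rounds to 0.1506.

0.1506


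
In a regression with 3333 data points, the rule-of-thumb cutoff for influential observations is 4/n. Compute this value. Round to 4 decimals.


The threshold is 4/n.
4/3333 = 0.0012.

0.0012


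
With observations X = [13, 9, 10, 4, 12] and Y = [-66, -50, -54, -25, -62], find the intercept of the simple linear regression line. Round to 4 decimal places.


Compute b1 = -4.5691 from the OLS formula.
With xbar = 9.6000 and ybar = -51.4000, the intercept is:
b0 = -51.4000 - -4.5691 * 9.6000 = -7.5366.

-7.5366


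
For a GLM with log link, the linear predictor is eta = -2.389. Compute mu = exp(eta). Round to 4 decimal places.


Apply the inverse link:
mu = e^-2.389 = 0.0917.

0.0917


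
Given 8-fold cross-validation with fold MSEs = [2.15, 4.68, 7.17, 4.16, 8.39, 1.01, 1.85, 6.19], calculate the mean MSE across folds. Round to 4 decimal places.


Total MSE across folds = 35.6000.
CV-MSE = 35.6000/8 = 4.4500.

4.4500


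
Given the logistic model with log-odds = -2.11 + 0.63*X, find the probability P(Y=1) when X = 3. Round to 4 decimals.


z = -2.11 + 0.63 * 3 = -0.2200.
Sigmoid: P = 1 / (1 + exp(0.2200)) = 0.4452.

0.4452


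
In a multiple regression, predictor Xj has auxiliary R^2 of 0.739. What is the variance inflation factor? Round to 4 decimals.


Denominator: 1 - 0.739 = 0.261.
VIF = 1 / 0.261 = 3.8314.

3.8314


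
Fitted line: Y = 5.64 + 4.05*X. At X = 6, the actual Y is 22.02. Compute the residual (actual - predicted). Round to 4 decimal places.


Compute yhat = 5.64 + (4.05)(6) = 29.9400.
Residual = actual - predicted = 22.02 - 29.9400 = -7.9200.

-7.9200


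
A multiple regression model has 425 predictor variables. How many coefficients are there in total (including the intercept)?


Total coefficients = number of predictors + 1 (for the intercept).
= 425 + 1 = 426.

426


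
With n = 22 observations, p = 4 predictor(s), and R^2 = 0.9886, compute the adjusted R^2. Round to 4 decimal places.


Adjusted R^2 = 1 - (1 - R^2) * (n-1)/(n-p-1).
(1 - R^2) = 0.0114.
(n-1)/(n-p-1) = 21/17.
(1 - R^2) * (n-1) = 0.0114 * 21 = 0.2394.
Divide by (n-p-1): 0.2394 / 17 = 0.0141.
Adj R^2 = 1 - 0.0141 = 0.9859.

0.9859


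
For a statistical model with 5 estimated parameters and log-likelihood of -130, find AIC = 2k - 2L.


AIC = 2*5 - 2*(-130).
= 10 + 260 = 270.

270


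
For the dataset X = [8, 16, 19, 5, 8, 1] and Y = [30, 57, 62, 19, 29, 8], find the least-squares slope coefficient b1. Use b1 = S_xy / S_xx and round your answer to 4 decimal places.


The sample means are xbar = 9.5000 and ybar = 34.1667.
Compute S_xx = 229.5000 and S_xy = 717.5000.
Slope b1 = S_xy / S_xx = 717.5000 / 229.5000 = 3.1264.

3.1264


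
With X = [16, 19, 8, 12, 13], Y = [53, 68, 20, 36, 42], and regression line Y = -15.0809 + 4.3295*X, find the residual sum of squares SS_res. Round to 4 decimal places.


For each point, residual = actual - predicted.
Residuals: [-1.1911, 0.8204, 0.4449, -0.8731, 0.7974].
Sum of squared residuals = 3.6879.

3.6879


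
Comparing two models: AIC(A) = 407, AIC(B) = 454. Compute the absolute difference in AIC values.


Absolute difference = |407 - 454| = 47.
The model with lower AIC (A) is preferred.

47


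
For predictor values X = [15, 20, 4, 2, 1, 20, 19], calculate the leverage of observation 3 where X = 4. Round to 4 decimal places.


Mean of X: xbar = 11.5714.
SXX = 469.7143.
For X = 4: h = 1/7 + (4 - 11.5714)^2/469.7143 = 0.2649.

0.2649


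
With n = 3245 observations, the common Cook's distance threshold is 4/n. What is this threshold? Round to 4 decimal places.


Cook's distance cutoff = 4/n = 4/3245.
= 0.0012.

0.0012


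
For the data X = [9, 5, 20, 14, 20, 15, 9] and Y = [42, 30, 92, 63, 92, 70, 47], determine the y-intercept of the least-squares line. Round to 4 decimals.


Compute b1 = 4.1875 from the OLS formula.
With xbar = 13.1429 and ybar = 62.2857, the intercept is:
b0 = 62.2857 - 4.1875 * 13.1429 = 7.2500.

7.2500


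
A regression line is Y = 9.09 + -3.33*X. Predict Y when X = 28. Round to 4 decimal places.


Plug X = 28 into Y = 9.09 + -3.33*X:
Y = 9.09 + -93.2400 = -84.1500.

-84.1500


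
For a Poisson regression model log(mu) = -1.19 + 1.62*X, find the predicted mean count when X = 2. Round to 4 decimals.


Compute eta = -1.19 + 1.62 * 2 = 2.0500.
Apply inverse link: mu = e^2.0500 = 7.7679.

7.7679


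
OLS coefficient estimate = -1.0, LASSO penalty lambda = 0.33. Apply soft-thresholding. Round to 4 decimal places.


|beta_OLS| = 1.0.
lambda = 0.33.
Since |beta| > lambda, coefficient = sign(beta)*(|beta| - lambda) = -0.6700.
Result = -0.6700.

-0.6700


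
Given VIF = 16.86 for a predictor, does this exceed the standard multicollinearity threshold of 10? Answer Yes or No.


Compare VIF = 16.86 to the threshold of 10.
16.86 >= 10, so the answer is Yes.

Yes


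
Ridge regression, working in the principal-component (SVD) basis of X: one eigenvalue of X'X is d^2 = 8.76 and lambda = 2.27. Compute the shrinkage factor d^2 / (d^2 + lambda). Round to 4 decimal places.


Denominator = d^2 + lambda = 8.76 + 2.27 = 11.0300.
Shrinkage = 8.76 / 11.0300 = 0.7942.

0.7942


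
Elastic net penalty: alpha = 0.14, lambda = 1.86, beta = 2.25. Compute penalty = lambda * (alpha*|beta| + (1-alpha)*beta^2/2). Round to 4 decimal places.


Compute:
L1 = 0.14 * 2.25 = 0.3150.
L2 = 0.86 * 2.25^2 / 2 = 2.1769.
Penalty = 1.86 * (0.3150 + 2.1769) = 4.6349.

4.6349


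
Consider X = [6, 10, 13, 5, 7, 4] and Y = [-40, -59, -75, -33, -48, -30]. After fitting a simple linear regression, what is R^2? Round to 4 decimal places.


After computing the OLS fit (b0=-9.8696, b1=-5.0174):
SSres = 13.9826, SStot = 1461.5000.
R^2 = 1 - 13.9826/1461.5000 = 0.9904.

0.9904


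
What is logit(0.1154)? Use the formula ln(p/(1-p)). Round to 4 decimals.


Compute the odds: 0.1154/0.8846 = 0.1305.
Take the natural log: ln(0.1305) = -2.0367.

-2.0367


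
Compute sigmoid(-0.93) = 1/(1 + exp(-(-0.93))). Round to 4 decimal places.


Compute exp(0.9300) = 2.5345.
Sigmoid = 1 / (1 + 2.5345) = 1 / 3.5345 = 0.2829.

0.2829


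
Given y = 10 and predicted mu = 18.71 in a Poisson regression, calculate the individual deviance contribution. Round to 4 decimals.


Compute y*ln(y/mu) = 10*ln(10/18.71) = 10*-0.626473 = -6.264730.
y - mu = -8.71.
D = 2*(-6.264730 - (-8.71)) = 4.890540, which rounds to 4.8905.

4.8905


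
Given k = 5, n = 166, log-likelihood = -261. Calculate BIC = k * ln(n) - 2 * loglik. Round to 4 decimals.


Compute k*ln(n) = 5*ln(166) = 5*5.111988 = 25.559940.
Then -2*loglik = 522.
BIC = 25.559940 + 522 = 547.559940, which rounds to 547.5599.

547.5599


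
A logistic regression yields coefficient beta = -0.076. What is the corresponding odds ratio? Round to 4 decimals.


Odds ratio = exp(beta) = exp(-0.076).
= 0.9268.

0.9268


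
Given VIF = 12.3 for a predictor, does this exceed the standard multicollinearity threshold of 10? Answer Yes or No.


Compare VIF = 12.3 to the threshold of 10.
12.3 >= 10, so the answer is Yes.

Yes


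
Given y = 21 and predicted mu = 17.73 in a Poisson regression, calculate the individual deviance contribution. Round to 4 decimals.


Compute y*ln(y/mu) = 21*ln(21/17.73) = 21*0.169264 = 3.554544.
y - mu = 3.27.
D = 2*(3.554544 - (3.27)) = 0.569088, which rounds to 0.5691.

0.5691


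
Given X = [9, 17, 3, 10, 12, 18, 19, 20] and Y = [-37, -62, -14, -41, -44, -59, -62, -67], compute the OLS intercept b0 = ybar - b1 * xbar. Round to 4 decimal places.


First find the slope: b1 = -2.9440.
Means: xbar = 13.5000, ybar = -48.2500.
b0 = ybar - b1 * xbar = -48.2500 - -2.9440 * 13.5000 = -8.5060.

-8.5060


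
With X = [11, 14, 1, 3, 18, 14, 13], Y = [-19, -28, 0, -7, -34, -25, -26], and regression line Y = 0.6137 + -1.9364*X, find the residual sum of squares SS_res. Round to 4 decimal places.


Compute predicted values, then residuals = yi - yhat_i.
Residuals: [1.6867, -1.5041, 1.3227, -1.8045, 0.2415, 1.4959, -1.4405].
SSres = sum(residual^2) = 14.4841.

14.4841


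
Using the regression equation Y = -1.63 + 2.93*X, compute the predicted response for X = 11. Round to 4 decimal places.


Substitute X = 11 into the equation:
Y = -1.63 + 2.93 * 11 = -1.63 + 32.2300 = 30.6000.

30.6000


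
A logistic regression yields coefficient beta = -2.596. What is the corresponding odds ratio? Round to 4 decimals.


Odds ratio = exp(beta) = exp(-2.596).
= 0.0746.

0.0746


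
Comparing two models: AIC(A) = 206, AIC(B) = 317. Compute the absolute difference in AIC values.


|AIC_A - AIC_B| = |206 - 317| = 111.
Model A is preferred (lower AIC).

111


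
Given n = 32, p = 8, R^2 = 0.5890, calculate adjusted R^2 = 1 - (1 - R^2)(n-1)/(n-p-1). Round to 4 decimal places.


Using the formula:
(1 - 0.5890) = 0.4110.
Multiply by 31/23: 0.4110 * 31 = 12.7410, then 12.7410 / 23 = 0.5540.
Adj R^2 = 1 - 0.5540 = 0.4460.

0.4460


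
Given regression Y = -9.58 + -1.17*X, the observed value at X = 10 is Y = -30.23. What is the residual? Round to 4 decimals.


Predicted = -9.58 + -1.17 * 10 = -21.2800.
Residual = -30.23 - -21.2800 = -8.9500.

-8.9500


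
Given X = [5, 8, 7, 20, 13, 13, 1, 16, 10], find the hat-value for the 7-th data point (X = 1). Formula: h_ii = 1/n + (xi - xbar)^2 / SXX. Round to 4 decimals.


n = 9, xbar = 10.3333.
SXX = sum((xi - xbar)^2) = 272.0000.
h = 1/9 + (1 - 10.3333)^2 / 272.0000 = 0.4314.

0.4314


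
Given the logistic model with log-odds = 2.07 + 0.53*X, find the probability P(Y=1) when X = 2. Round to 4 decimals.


z = 2.07 + 0.53 * 2 = 3.1300.
Sigmoid: P = 1 / (1 + exp(-3.1300)) = 0.9581.

0.9581


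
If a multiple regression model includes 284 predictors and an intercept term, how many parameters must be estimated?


Including the intercept, the model has 284 predictor coefficients + 1 intercept.
Total = 285.

285


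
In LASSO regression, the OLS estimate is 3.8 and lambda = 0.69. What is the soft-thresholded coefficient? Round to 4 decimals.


|beta_OLS| = 3.8.
lambda = 0.69.
Since |beta| > lambda, coefficient = sign(beta)*(|beta| - lambda) = 3.1100.
Result = 3.1100.

3.1100


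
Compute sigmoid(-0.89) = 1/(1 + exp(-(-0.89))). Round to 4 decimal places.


First, exp(0.8900) = 2.4351.
Then sigma(z) = 1/(1 + 2.4351) = 0.2911.

0.2911


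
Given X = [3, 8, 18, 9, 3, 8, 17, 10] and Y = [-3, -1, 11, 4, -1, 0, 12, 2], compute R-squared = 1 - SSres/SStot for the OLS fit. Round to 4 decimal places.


The fitted line is Y = -6.1514 + 0.9633*X.
SSres = 21.7064, SStot = 224.0000.
R^2 = 1 - SSres/SStot = 0.9031.

0.9031


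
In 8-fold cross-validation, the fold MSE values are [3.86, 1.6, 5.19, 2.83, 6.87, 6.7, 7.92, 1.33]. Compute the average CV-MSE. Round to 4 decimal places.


Total MSE across folds = 36.3000.
CV-MSE = 36.3000/8 = 4.5375.

4.5375


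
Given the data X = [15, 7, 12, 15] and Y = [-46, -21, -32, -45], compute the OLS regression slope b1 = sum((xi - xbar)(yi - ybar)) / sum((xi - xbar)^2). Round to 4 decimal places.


First compute the means: xbar = 12.2500, ybar = -36.0000.
Then S_xx = sum((xi - xbar)^2) = 42.7500.
S_xy = sum((xi - xbar)(yi - ybar)) = -132.0000.
b1 = S_xy / S_xx = -132.0000 / 42.7500 = -3.0877.

-3.0877


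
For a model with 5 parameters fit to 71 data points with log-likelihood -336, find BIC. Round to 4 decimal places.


k * ln(n) = 5 * ln(71) = 5 * 4.262680 = 21.313400.
-2 * loglik = -2 * (-336) = 672.
BIC = 21.313400 + 672 = 693.313400, which rounds to 693.3134.

693.3134


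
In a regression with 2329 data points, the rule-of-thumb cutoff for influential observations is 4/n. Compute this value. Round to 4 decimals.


The threshold is 4/n.
4/2329 = 0.0017.

0.0017


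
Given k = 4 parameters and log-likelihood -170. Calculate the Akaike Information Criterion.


AIC = 2k - 2*loglik = 2(4) - 2(-170).
= 8 + 340 = 348.

348


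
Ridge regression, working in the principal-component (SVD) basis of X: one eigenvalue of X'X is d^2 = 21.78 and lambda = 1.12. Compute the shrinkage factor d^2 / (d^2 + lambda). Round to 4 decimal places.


Denominator = d^2 + lambda = 21.78 + 1.12 = 22.9000.
Shrinkage = 21.78 / 22.9000 = 0.9511.

0.9511


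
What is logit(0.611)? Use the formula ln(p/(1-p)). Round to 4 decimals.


1 - p = 0.389.
p/(1-p) = 1.5707.
logit = ln(1.5707) = 0.4515.

0.4515


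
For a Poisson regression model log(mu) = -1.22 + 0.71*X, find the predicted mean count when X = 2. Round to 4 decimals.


Linear predictor: eta = -1.22 + (0.71)(2) = 0.2000.
Expected count: mu = exp(0.2000) = 1.2214.

1.2214


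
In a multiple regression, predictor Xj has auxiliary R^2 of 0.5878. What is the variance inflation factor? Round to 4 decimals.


Denominator: 1 - 0.5878 = 0.4122.
VIF = 1 / 0.4122 = 2.4260.

2.4260


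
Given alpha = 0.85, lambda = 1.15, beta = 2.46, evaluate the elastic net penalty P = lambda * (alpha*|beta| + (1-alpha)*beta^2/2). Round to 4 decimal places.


Compute:
L1 = 0.85 * 2.46 = 2.0910.
L2 = 0.15 * 2.46^2 / 2 = 0.4539.
Penalty = 1.15 * (2.0910 + 0.4539) = 2.9266.

2.9266


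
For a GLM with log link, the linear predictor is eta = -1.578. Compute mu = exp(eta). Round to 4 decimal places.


mu = exp(eta) = exp(-1.578).
= 0.2064.

0.2064


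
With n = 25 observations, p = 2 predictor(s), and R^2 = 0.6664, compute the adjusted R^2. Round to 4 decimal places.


Using the formula:
(1 - 0.6664) = 0.3336.
Multiply by 24/22: 0.3336 * 24 = 8.0064, then 8.0064 / 22 = 0.3639.
Adj R^2 = 1 - 0.3639 = 0.6361.

0.6361


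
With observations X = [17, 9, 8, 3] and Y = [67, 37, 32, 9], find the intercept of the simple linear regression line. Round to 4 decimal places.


Compute b1 = 4.1067 from the OLS formula.
With xbar = 9.2500 and ybar = 36.2500, the intercept is:
b0 = 36.2500 - 4.1067 * 9.2500 = -1.7370.

-1.7370


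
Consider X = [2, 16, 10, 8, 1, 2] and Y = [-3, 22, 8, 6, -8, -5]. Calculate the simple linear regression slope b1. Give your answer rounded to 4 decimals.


Calculate xbar = 6.5000, ybar = 3.3333.
S_xx = 175.5000, S_xy = 326.0000.
Using b1 = S_xy / S_xx = 326.0000 / 175.5000, we get b1 = 1.8575.

1.8575


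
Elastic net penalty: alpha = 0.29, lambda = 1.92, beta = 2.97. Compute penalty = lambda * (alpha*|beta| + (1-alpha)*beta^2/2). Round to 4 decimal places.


L1 component = 0.29 * |2.97| = 0.8613.
L2 component = 0.71 * 2.97^2 / 2 = 3.1314.
Penalty = 1.92 * (0.8613 + 3.1314) = 1.92 * 3.9927 = 7.6660.

7.6660


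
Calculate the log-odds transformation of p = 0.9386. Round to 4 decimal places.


Compute the odds: 0.9386/0.0614 = 15.2866.
Take the natural log: ln(15.2866) = 2.7270.

2.7270


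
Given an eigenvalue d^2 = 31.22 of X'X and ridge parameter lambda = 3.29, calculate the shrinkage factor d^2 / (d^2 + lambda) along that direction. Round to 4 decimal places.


d^2 + lambda = 31.22 + 3.29 = 34.5100.
Shrinkage factor = 31.22/34.5100 = 0.9047.

0.9047


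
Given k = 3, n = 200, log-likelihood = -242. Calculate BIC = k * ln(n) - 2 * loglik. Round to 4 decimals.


ln(200) = 5.298317.
k * ln(n) = 3 * 5.298317 = 15.894951.
-2L = 484.
BIC = 15.894951 + 484 = 499.894951, which rounds to 499.8950.

499.8950


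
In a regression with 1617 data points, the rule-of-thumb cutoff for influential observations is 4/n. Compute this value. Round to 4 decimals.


Using the rule of thumb:
Threshold = 4 / 1617 = 0.0025.

0.0025


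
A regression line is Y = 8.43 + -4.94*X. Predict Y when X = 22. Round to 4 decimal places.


Plug X = 22 into Y = 8.43 + -4.94*X:
Y = 8.43 + -108.6800 = -100.2500.

-100.2500


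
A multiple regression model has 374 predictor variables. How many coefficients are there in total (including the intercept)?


Including the intercept, the model has 374 predictor coefficients + 1 intercept.
Total = 375.

375


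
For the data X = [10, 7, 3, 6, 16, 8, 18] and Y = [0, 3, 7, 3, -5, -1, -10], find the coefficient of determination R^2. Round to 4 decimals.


After computing the OLS fit (b0=9.3639, b1=-1.0081):
SSres = 11.4171, SStot = 191.7143.
R^2 = 1 - 11.4171/191.7143 = 0.9404.

0.9404


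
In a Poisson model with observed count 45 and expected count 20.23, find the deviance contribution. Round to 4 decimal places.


y/mu = 45/20.23 = 2.224419 (approx.), and ln(45/20.23) = 0.799496.
y * ln(y/mu) = 45 * 0.799496 = 35.977320.
y - mu = 24.77.
D = 2 * (35.977320 - 24.77) = 22.414640, which rounds to 22.4146.

22.4146


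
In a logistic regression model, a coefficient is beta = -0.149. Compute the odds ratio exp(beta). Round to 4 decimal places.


Odds ratio = exp(beta) = exp(-0.149).
= 0.8616.

0.8616


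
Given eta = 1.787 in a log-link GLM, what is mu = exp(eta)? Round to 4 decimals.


Apply the inverse link:
mu = e^1.787 = 5.9715.

5.9715


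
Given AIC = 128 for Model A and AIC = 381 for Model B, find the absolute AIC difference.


Absolute difference = |128 - 381| = 253.
The model with lower AIC (A) is preferred.

253


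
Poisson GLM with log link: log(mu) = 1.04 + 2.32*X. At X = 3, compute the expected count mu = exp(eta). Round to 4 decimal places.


Linear predictor: eta = 1.04 + (2.32)(3) = 8.0000.
Expected count: mu = exp(8.0000) = 2980.9580.

2980.9580


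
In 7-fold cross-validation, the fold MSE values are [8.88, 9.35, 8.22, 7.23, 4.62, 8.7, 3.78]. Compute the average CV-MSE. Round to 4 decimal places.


Add all fold MSEs: 50.7800.
Divide by k = 7: 50.7800/7 = 7.2543.

7.2543


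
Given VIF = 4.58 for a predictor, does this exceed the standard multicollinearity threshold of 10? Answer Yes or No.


The threshold is 10.
VIF = 4.58 is < 10.
Multicollinearity indication: No.

No


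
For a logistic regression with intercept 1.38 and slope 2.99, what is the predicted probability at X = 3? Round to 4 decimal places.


z = 1.38 + 2.99 * 3 = 10.3500.
Sigmoid: P = 1 / (1 + exp(-10.3500)) = 1.0000.

1.0000


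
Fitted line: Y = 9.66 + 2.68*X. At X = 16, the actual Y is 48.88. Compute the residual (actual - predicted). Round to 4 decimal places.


Fitted value at X = 16 is yhat = 9.66 + 2.68*16 = 52.5400.
Residual = 48.88 - 52.5400 = -3.6600.

-3.6600


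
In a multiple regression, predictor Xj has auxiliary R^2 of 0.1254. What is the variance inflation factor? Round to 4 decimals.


VIF = 1 / (1 - 0.1254).
= 1 / 0.8746 = 1.1434.

1.1434


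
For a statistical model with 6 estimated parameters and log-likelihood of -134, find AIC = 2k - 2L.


AIC = 2*6 - 2*(-134).
= 12 + 268 = 280.

280


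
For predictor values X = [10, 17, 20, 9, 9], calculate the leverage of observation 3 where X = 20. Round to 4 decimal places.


Mean of X: xbar = 13.0000.
SXX = 106.0000.
For X = 20: h = 1/5 + (20 - 13.0000)^2/106.0000 = 0.6623.

0.6623


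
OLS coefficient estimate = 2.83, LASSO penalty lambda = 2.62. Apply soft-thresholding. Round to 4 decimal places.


|beta_OLS| = 2.83.
lambda = 2.62.
Since |beta| > lambda, coefficient = sign(beta)*(|beta| - lambda) = 0.2100.
Result = 0.2100.

0.2100


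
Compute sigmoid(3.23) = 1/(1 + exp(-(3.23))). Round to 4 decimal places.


First, exp(-3.2300) = 0.0396.
Then sigma(z) = 1/(1 + 0.0396) = 0.9619.

0.9619


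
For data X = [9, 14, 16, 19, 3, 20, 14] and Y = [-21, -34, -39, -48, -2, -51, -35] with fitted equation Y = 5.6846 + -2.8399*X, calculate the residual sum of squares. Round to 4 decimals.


Predicted values from Y = 5.6846 + -2.8399*X.
Residuals: [-1.1255, 0.0740, 0.7538, 0.2735, 0.8351, 0.1134, -0.9260].
SSres = 3.4830.

3.4830


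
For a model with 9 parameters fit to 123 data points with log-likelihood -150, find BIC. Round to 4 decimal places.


k * ln(n) = 9 * ln(123) = 9 * 4.812184 = 43.309656.
-2 * loglik = -2 * (-150) = 300.
BIC = 43.309656 + 300 = 343.309656, which rounds to 343.3097.

343.3097


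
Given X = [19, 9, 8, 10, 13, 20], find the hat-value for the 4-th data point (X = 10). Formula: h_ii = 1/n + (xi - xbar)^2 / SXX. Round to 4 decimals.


Mean of X: xbar = 13.1667.
SXX = 134.8333.
For X = 10: h = 1/6 + (10 - 13.1667)^2/134.8333 = 0.2410.

0.2410


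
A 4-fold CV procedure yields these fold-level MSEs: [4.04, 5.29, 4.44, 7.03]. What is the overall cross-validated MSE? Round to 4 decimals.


Sum of fold MSEs = 20.8000.
Average = 20.8000 / 4 = 5.2000.

5.2000


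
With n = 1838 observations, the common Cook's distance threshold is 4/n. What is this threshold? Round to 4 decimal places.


Cook's distance cutoff = 4/n = 4/1838.
= 0.0022.

0.0022


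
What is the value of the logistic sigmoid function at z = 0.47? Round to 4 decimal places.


exp(-0.4700) = 0.6250.
1 + exp(-z) = 1.6250.
sigmoid = 1/1.6250 = 0.6154.

0.6154


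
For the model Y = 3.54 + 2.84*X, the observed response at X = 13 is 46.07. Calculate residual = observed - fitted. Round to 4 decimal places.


Fitted value at X = 13 is yhat = 3.54 + 2.84*13 = 40.4600.
Residual = 46.07 - 40.4600 = 5.6100.

5.6100


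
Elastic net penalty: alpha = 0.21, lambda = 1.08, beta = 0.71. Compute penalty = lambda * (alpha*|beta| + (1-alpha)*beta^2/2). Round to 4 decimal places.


alpha * |beta| = 0.21 * 0.71 = 0.1491.
(1-alpha) * beta^2/2 = 0.79 * 0.5041/2 = 0.1991.
Total = 1.08 * (0.1491 + 0.1991) = 0.3761.

0.3761
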